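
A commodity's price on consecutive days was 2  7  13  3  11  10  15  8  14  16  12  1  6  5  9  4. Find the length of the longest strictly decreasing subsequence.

Negate each value so 'decreasing' becomes 'increasing', then run patience tails on the negated sequence:
-2 → extends → [-2]
-7 → replaces -2 → [-7]
-13 → replaces -7 → [-13]
-3 → extends → [-13, -3]
-11 → replaces -3 → [-13, -11]
-10 → extends → [-13, -11, -10]
-15 → replaces -13 → [-15, -11, -10]
-8 → extends → [-15, -11, -10, -8]
-14 → replaces -11 → [-15, -14, -10, -8]
-16 → replaces -15 → [-16, -14, -10, -8]
-12 → replaces -10 → [-16, -14, -12, -8]
-1 → extends → [-16, -14, -12, -8, -1]
-6 → replaces -1 → [-16, -14, -12, -8, -6]
-5 → extends → [-16, -14, -12, -8, -6, -5]
-9 → replaces -8 → [-16, -14, -12, -9, -6, -5]
-4 → extends → [-16, -14, -12, -9, -6, -5, -4]
Seven tails, so the longest strictly decreasing subsequence of the original has length 7.

7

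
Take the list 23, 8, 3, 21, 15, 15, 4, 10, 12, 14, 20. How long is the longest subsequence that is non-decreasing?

6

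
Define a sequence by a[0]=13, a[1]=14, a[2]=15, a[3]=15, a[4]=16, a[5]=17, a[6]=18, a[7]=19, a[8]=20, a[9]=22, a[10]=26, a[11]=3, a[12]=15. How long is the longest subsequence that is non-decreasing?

11

Track the smallest tail for each achievable length (allowing ties):
13 → extends → [13]
14 → extends → [13, 14]
15 → extends → [13, 14, 15]
15 → extends → [13, 14, 15, 15]
16 → extends → [13, 14, 15, 15, 16]
17 → extends → [13, 14, 15, 15, 16, 17]
18 → extends → [13, 14, 15, 15, 16, 17, 18]
19 → extends → [13, 14, 15, 15, 16, 17, 18, 19]
20 → extends → [13, 14, 15, 15, 16, 17, 18, 19, 20]
22 → extends → [13, 14, 15, 15, 16, 17, 18, 19, 20, 22]
26 → extends → [13, 14, 15, 15, 16, 17, 18, 19, 20, 22, 26]
3 → replaces 13 → [3, 14, 15, 15, 16, 17, 18, 19, 20, 22, 26]
15 → replaces 16 → [3, 14, 15, 15, 15, 17, 18, 19, 20, 22, 26]
Eleven tails, so the longest non-decreasing subsequence has length 11 (e.g. 13, 14, 15, 15, 16, 17, 18, 19, 20, 22, 26).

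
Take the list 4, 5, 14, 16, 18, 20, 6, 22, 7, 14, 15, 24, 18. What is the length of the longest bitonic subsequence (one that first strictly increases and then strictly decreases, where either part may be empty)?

inc[i] = longest strictly increasing subsequence ending at i; dec[i] = longest strictly decreasing subsequence starting at i:
i:      1  2  3  4  5  6  7  8  9 10 11 12 13
a[i]:   4  5 14 16 18 20  6 22  7 14 15 24 18
inc:    1  2  3  4  5  6  3  7  4  5  6  8  7
dec:    1  1  2  2  2  2  1  2  1  1  1  2  1
Best peak at i=12 (value 24): inc=8, dec=2, length 8+2−1 = 9.

9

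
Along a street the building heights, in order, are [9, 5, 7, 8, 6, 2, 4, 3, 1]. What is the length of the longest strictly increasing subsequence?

3

Track the smallest tail for each achievable length (strict):
9 → extends → [9]
5 → replaces 9 → [5]
7 → extends → [5, 7]
8 → extends → [5, 7, 8]
6 → replaces 7 → [5, 6, 8]
2 → replaces 5 → [2, 6, 8]
4 → replaces 6 → [2, 4, 8]
3 → replaces 4 → [2, 3, 8]
1 → replaces 2 → [1, 3, 8]
Three tails, so the longest strictly increasing subsequence has length 3 (e.g. 5, 7, 8).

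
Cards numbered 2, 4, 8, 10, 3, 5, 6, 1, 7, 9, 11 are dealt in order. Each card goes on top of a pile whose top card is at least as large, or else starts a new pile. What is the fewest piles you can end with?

The minimum number of non-increasing subsequences covering a sequence equals the length of its longest strictly increasing subsequence.
LIS length is 7 (e.g. 2, 4, 5, 6, 7, 9, 11), so 7 piles are needed.

7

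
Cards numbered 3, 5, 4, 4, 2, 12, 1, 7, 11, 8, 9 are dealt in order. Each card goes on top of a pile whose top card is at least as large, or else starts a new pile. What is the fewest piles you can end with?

Place each on the leftmost legal pile:
3 → new pile 1 (tops now [3])
5 → new pile 2 (tops now [3, 5])
4 → pile 2 (tops now [3, 4])
4 → pile 2 (tops now [3, 4])
2 → pile 1 (tops now [2, 4])
12 → new pile 3 (tops now [2, 4, 12])
1 → pile 1 (tops now [1, 4, 12])
7 → pile 3 (tops now [1, 4, 7])
11 → new pile 4 (tops now [1, 4, 7, 11])
8 → pile 4 (tops now [1, 4, 7, 8])
9 → new pile 5 (tops now [1, 4, 7, 8, 9])
Five piles.

5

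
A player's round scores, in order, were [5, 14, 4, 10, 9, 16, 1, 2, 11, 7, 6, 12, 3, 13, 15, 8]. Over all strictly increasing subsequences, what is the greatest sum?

66

Let S[i] be the best sum of a strictly increasing subsequence ending at i:
i:      1  2  3  4  5  6  7  8  9 10 11 12 13 14 15 16
a[i]:   5 14  4 10  9 16  1  2 11  7  6 12  3 13 15  8
S:      5 19  4 15 14 35  1  3 26 12 11 38  6 51 66 20
Maximum is 66 (e.g. 5 + 10 + 11 + 12 + 13 + 15).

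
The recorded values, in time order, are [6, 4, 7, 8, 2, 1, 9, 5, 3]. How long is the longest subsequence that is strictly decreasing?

4

Negate each value so 'decreasing' becomes 'increasing', then run patience tails on the negated sequence:
-6 → extends → [-6]
-4 → extends → [-6, -4]
-7 → replaces -6 → [-7, -4]
-8 → replaces -7 → [-8, -4]
-2 → extends → [-8, -4, -2]
-1 → extends → [-8, -4, -2, -1]
-9 → replaces -8 → [-9, -4, -2, -1]
-5 → replaces -4 → [-9, -5, -2, -1]
-3 → replaces -2 → [-9, -5, -3, -1]
Four tails, so the longest strictly decreasing subsequence of the original has length 4.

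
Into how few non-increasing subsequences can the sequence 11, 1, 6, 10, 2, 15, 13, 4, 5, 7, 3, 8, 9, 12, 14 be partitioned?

9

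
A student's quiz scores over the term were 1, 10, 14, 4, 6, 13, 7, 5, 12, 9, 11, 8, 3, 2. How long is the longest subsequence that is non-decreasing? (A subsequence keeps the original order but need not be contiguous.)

6

Track the smallest tail for each achievable length (allowing ties):
1 → extends → [1]
10 → extends → [1, 10]
14 → extends → [1, 10, 14]
4 → replaces 10 → [1, 4, 14]
6 → replaces 14 → [1, 4, 6]
13 → extends → [1, 4, 6, 13]
7 → replaces 13 → [1, 4, 6, 7]
5 → replaces 6 → [1, 4, 5, 7]
12 → extends → [1, 4, 5, 7, 12]
9 → replaces 12 → [1, 4, 5, 7, 9]
11 → extends → [1, 4, 5, 7, 9, 11]
8 → replaces 9 → [1, 4, 5, 7, 8, 11]
3 → replaces 4 → [1, 3, 5, 7, 8, 11]
2 → replaces 3 → [1, 2, 5, 7, 8, 11]
Six tails, so the longest non-decreasing subsequence has length 6 (e.g. 1, 4, 6, 7, 9, 11).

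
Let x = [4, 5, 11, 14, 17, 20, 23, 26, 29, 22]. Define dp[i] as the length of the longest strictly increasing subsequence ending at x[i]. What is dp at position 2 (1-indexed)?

dp[i] = 1 + max{dp[j] : j<i, x[j]<x[i]} (or 1 if no such j):
i:      1  2  3  4  5  6  7  8  9 10
x[i]:   4  5 11 14 17 20 23 26 29 22
dp:     1  2  3  4  5  6  7  8  9  7
At index 2 the value is 2.

2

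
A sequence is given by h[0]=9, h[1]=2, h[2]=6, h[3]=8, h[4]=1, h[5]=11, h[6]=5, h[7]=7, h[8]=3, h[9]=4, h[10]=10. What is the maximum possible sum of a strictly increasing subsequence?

Let S[i] be the best sum of a strictly increasing subsequence ending at i:
i:      0  1  2  3  4  5  6  7  8  9 10
h[i]:   9  2  6  8  1 11  5  7  3  4 10
S:      9  2  8 16  1 27  7 15  5  9 26
Maximum is 27 (e.g. 2 + 6 + 8 + 11).

27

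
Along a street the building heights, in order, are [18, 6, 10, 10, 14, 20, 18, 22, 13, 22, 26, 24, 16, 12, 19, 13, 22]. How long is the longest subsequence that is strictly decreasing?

4

Let dp[i] be the longest strictly decreasing subsequence ending at i:
i:      1  2  3  4  5  6  7  8  9 10 11 12 13 14 15 16 17
a[i]:  18  6 10 10 14 20 18 22 13 22 26 24 16 12 19 13 22
dp:     1  2  2  2  2  1  2  1  3  1  1  2  3  4  3  4  3
Maximum is 4.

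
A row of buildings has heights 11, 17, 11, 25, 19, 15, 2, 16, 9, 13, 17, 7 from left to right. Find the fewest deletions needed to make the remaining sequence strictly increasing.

8

Fewest deletions = n − (longest strictly increasing subsequence).
i:      1  2  3  4  5  6  7  8  9 10 11 12
a[i]:  11 17 11 25 19 15  2 16  9 13 17  7
dp:     1  2  1  3  3  2  1  3  2  3  4  2
max dp = 4, so deletions = 12 − 4 = 8.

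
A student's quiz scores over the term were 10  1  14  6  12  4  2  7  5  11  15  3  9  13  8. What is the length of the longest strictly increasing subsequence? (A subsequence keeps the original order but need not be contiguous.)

5

Let dp[i] be the length of the longest such subsequence ending at index i:
i:      1  2  3  4  5  6  7  8  9 10 11 12 13 14 15
a[i]:  10  1 14  6 12  4  2  7  5 11 15  3  9 13  8
dp:     1  1  2  2  3  2  2  3  3  4  5  3  4  5  4
Maximum dp value is 5.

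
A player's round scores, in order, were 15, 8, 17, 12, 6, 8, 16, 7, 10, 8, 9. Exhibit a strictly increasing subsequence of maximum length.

Patience tails give the LIS length; then backtrack through the dp parents:
15 → extends → [15]
8 → replaces 15 → [8]
17 → extends → [8, 17]
12 → replaces 17 → [8, 12]
6 → replaces 8 → [6, 12]
8 → replaces 12 → [6, 8]
16 → extends → [6, 8, 16]
7 → replaces 8 → [6, 7, 16]
10 → replaces 16 → [6, 7, 10]
8 → replaces 10 → [6, 7, 8]
9 → extends → [6, 7, 8, 9]
Length 4; one witness is 6, 7, 8, 9.

6, 7, 8, 9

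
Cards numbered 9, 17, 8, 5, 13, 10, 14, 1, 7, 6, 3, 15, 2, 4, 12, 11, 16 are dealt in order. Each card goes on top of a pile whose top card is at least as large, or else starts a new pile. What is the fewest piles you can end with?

5

Place each on the leftmost legal pile:
9 → new pile 1 (tops now [9])
17 → new pile 2 (tops now [9, 17])
8 → pile 1 (tops now [8, 17])
5 → pile 1 (tops now [5, 17])
13 → pile 2 (tops now [5, 13])
10 → pile 2 (tops now [5, 10])
14 → new pile 3 (tops now [5, 10, 14])
1 → pile 1 (tops now [1, 10, 14])
7 → pile 2 (tops now [1, 7, 14])
6 → pile 2 (tops now [1, 6, 14])
3 → pile 2 (tops now [1, 3, 14])
15 → new pile 4 (tops now [1, 3, 14, 15])
2 → pile 2 (tops now [1, 2, 14, 15])
4 → pile 3 (tops now [1, 2, 4, 15])
12 → pile 4 (tops now [1, 2, 4, 12])
11 → pile 4 (tops now [1, 2, 4, 11])
16 → new pile 5 (tops now [1, 2, 4, 11, 16])
Five piles.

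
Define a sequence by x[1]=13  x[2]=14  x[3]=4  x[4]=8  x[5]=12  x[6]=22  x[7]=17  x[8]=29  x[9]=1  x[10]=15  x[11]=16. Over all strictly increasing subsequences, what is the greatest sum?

Let S[i] be the best sum of a strictly increasing subsequence ending at i:
i:      1  2  3  4  5  6  7  8  9 10 11
x[i]:  13 14  4  8 12 22 17 29  1 15 16
S:     13 27  4 12 24 49 44 78  1 42 58
Maximum is 78 (e.g. 13 + 14 + 22 + 29).

78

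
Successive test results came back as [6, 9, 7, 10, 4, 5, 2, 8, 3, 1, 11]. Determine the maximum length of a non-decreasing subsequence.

4

Let dp[i] be the length of the longest such subsequence ending at index i:
i:      1  2  3  4  5  6  7  8  9 10 11
a[i]:   6  9  7 10  4  5  2  8  3  1 11
dp:     1  2  2  3  1  2  1  3  2  1  4
Maximum dp value is 4.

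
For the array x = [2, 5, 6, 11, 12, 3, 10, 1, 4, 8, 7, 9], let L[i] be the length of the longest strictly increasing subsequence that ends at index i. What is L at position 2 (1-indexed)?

2

dp[i] = 1 + max{dp[j] : j<i, x[j]<x[i]} (or 1 if no such j):
i:      1  2  3  4  5  6  7  8  9 10 11 12
x[i]:   2  5  6 11 12  3 10  1  4  8  7  9
dp:     1  2  3  4  5  2  4  1  3  4  4  5
At index 2 the value is 2.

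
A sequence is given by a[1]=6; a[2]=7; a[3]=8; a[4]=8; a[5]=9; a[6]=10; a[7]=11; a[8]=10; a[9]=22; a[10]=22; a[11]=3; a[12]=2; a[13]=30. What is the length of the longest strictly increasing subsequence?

Let dp[i] be the length of the longest such subsequence ending at index i:
i:      1  2  3  4  5  6  7  8  9 10 11 12 13
a[i]:   6  7  8  8  9 10 11 10 22 22  3  2 30
dp:     1  2  3  3  4  5  6  5  7  7  1  1  8
Maximum dp value is 8.

8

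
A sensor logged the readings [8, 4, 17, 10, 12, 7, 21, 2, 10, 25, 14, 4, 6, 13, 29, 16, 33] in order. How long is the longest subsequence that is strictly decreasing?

Let dp[i] be the longest strictly decreasing subsequence ending at i:
i:      1  2  3  4  5  6  7  8  9 10 11 12 13 14 15 16 17
a[i]:   8  4 17 10 12  7 21  2 10 25 14  4  6 13 29 16 33
dp:     1  2  1  2  2  3  1  4  3  1  2  4  4  3  1  2  1
Maximum is 4.

4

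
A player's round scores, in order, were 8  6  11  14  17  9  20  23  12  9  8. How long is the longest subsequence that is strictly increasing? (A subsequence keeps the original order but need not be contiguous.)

6

Let dp[i] be the length of the longest such subsequence ending at index i:
i:      1  2  3  4  5  6  7  8  9 10 11
a[i]:   8  6 11 14 17  9 20 23 12  9  8
dp:     1  1  2  3  4  2  5  6  3  2  2
Maximum dp value is 6.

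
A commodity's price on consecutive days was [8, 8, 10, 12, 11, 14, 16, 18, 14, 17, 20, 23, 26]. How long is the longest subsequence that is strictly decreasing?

Let dp[i] be the longest strictly decreasing subsequence ending at i:
i:      1  2  3  4  5  6  7  8  9 10 11 12 13
a[i]:   8  8 10 12 11 14 16 18 14 17 20 23 26
dp:     1  1  1  1  2  1  1  1  2  2  1  1  1
Maximum is 2.

2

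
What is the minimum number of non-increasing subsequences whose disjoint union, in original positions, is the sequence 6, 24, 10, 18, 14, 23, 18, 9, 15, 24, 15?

5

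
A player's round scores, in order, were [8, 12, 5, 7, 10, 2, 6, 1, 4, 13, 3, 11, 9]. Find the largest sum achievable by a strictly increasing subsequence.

Let S[i] be the best sum of a strictly increasing subsequence ending at i:
i:      1  2  3  4  5  6  7  8  9 10 11 12 13
a[i]:   8 12  5  7 10  2  6  1  4 13  3 11  9
S:      8 20  5 12 22  2 11  1  6 35  5 33 21
Maximum is 35 (e.g. 5 + 7 + 10 + 13).

35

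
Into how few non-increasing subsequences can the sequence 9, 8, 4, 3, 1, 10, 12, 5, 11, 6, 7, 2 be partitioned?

4

Place each on the leftmost legal pile:
9 → new pile 1 (tops now [9])
8 → pile 1 (tops now [8])
4 → pile 1 (tops now [4])
3 → pile 1 (tops now [3])
1 → pile 1 (tops now [1])
10 → new pile 2 (tops now [1, 10])
12 → new pile 3 (tops now [1, 10, 12])
5 → pile 2 (tops now [1, 5, 12])
11 → pile 3 (tops now [1, 5, 11])
6 → pile 3 (tops now [1, 5, 6])
7 → new pile 4 (tops now [1, 5, 6, 7])
2 → pile 2 (tops now [1, 2, 6, 7])
Four piles.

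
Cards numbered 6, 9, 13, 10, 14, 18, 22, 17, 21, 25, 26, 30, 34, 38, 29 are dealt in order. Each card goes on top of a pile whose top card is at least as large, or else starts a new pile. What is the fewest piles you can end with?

Place each on the leftmost legal pile:
6 → new pile 1 (tops now [6])
9 → new pile 2 (tops now [6, 9])
13 → new pile 3 (tops now [6, 9, 13])
10 → pile 3 (tops now [6, 9, 10])
14 → new pile 4 (tops now [6, 9, 10, 14])
18 → new pile 5 (tops now [6, 9, 10, 14, 18])
22 → new pile 6 (tops now [6, 9, 10, 14, 18, 22])
17 → pile 5 (tops now [6, 9, 10, 14, 17, 22])
21 → pile 6 (tops now [6, 9, 10, 14, 17, 21])
25 → new pile 7 (tops now [6, 9, 10, 14, 17, 21, 25])
26 → new pile 8 (tops now [6, 9, 10, 14, 17, 21, 25, 26])
30 → new pile 9 (tops now [6, 9, 10, 14, 17, 21, 25, 26, 30])
34 → new pile 10 (tops now [6, 9, 10, 14, 17, 21, 25, 26, 30, 34])
38 → new pile 11 (tops now [6, 9, 10, 14, 17, 21, 25, 26, 30, 34, 38])
29 → pile 9 (tops now [6, 9, 10, 14, 17, 21, 25, 26, 29, 34, 38])
Eleven piles.

11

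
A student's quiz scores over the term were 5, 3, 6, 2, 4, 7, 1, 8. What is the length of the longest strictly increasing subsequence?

Track the smallest tail for each achievable length (strict):
5 → extends → [5]
3 → replaces 5 → [3]
6 → extends → [3, 6]
2 → replaces 3 → [2, 6]
4 → replaces 6 → [2, 4]
7 → extends → [2, 4, 7]
1 → replaces 2 → [1, 4, 7]
8 → extends → [1, 4, 7, 8]
Four tails, so the longest strictly increasing subsequence has length 4 (e.g. 5, 6, 7, 8).

4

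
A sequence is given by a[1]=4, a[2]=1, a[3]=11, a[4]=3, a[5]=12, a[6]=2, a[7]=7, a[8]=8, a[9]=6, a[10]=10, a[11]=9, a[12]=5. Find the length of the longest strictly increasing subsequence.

5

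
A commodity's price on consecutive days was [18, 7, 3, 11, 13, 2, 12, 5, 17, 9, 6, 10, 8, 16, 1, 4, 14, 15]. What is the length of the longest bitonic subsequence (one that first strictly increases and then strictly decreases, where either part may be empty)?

inc[i] = longest strictly increasing subsequence ending at i; dec[i] = longest strictly decreasing subsequence starting at i:
i:      1  2  3  4  5  6  7  8  9 10 11 12 13 14 15 16 17 18
a[i]:  18  7  3 11 13  2 12  5 17  9  6 10  8 16  1  4 14 15
inc:    1  1  1  2  3  1  3  2  4  3  3  4  4  5  1  2  5  6
dec:    6  4  3  4  5  2  4  2  4  3  2  3  2  2  1  1  1  1
Best peak at i=5 (value 13): inc=3, dec=5, length 3+5−1 = 7.

7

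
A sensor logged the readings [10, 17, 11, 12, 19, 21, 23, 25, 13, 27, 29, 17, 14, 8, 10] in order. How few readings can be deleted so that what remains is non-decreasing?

Fewest deletions = n − (longest non-decreasing subsequence).
i:      1  2  3  4  5  6  7  8  9 10 11 12 13 14 15
a[i]:  10 17 11 12 19 21 23 25 13 27 29 17 14  8 10
dp:     1  2  2  3  4  5  6  7  4  8  9  5  5  1  2
max dp = 9, so deletions = 15 − 9 = 6.

6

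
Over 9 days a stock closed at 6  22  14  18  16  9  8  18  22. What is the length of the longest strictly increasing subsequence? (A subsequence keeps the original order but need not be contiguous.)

Let dp[i] be the length of the longest such subsequence ending at index i:
i:      1  2  3  4  5  6  7  8  9
a[i]:   6 22 14 18 16  9  8 18 22
dp:     1  2  2  3  3  2  2  4  5
Maximum dp value is 5.

5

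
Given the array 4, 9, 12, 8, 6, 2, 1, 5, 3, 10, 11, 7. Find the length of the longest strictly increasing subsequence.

Let dp[i] be the length of the longest such subsequence ending at index i:
i:      1  2  3  4  5  6  7  8  9 10 11 12
a[i]:   4  9 12  8  6  2  1  5  3 10 11  7
dp:     1  2  3  2  2  1  1  2  2  3  4  3
Maximum dp value is 4.

4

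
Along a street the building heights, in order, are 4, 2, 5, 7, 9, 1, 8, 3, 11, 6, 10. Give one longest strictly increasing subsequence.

4, 5, 7, 9, 11

Patience tails give the LIS length; then backtrack through the dp parents:
4 → extends → [4]
2 → replaces 4 → [2]
5 → extends → [2, 5]
7 → extends → [2, 5, 7]
9 → extends → [2, 5, 7, 9]
1 → replaces 2 → [1, 5, 7, 9]
8 → replaces 9 → [1, 5, 7, 8]
3 → replaces 5 → [1, 3, 7, 8]
11 → extends → [1, 3, 7, 8, 11]
6 → replaces 7 → [1, 3, 6, 8, 11]
10 → replaces 11 → [1, 3, 6, 8, 10]
Length 5; one witness is 4, 5, 7, 9, 11.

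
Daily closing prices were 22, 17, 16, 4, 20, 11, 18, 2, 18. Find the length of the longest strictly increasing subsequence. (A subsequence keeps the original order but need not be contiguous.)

Track the smallest tail for each achievable length (strict):
22 → extends → [22]
17 → replaces 22 → [17]
16 → replaces 17 → [16]
4 → replaces 16 → [4]
20 → extends → [4, 20]
11 → replaces 20 → [4, 11]
18 → extends → [4, 11, 18]
2 → replaces 4 → [2, 11, 18]
18 → already a tail → [2, 11, 18]
Three tails, so the longest strictly increasing subsequence has length 3 (e.g. 4, 11, 18).

3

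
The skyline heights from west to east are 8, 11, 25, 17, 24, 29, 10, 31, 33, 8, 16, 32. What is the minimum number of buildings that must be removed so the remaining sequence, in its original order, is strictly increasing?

Fewest deletions = n − (longest strictly increasing subsequence).
i:      1  2  3  4  5  6  7  8  9 10 11 12
a[i]:   8 11 25 17 24 29 10 31 33  8 16 32
dp:     1  2  3  3  4  5  2  6  7  1  3  7
max dp = 7, so deletions = 12 − 7 = 5.

5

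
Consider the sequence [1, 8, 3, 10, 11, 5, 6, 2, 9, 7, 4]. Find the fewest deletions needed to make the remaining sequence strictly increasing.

6

Fewest deletions = n − (longest strictly increasing subsequence).
i:      1  2  3  4  5  6  7  8  9 10 11
a[i]:   1  8  3 10 11  5  6  2  9  7  4
dp:     1  2  2  3  4  3  4  2  5  5  3
max dp = 5, so deletions = 11 − 5 = 6.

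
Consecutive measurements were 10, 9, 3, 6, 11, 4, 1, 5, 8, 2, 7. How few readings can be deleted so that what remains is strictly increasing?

7

Fewest deletions = n − (longest strictly increasing subsequence).
Patience tails:
10 → extends → [10]
9 → replaces 10 → [9]
3 → replaces 9 → [3]
6 → extends → [3, 6]
11 → extends → [3, 6, 11]
4 → replaces 6 → [3, 4, 11]
1 → replaces 3 → [1, 4, 11]
5 → replaces 11 → [1, 4, 5]
8 → extends → [1, 4, 5, 8]
2 → replaces 4 → [1, 2, 5, 8]
7 → replaces 8 → [1, 2, 5, 7]
Longest strictly increasing subsequence has length 4, so deletions = 11 − 4 = 7.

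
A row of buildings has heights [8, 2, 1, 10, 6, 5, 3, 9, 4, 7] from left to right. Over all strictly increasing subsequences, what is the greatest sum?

Let S[i] be the best sum of a strictly increasing subsequence ending at i:
i:      1  2  3  4  5  6  7  8  9 10
a[i]:   8  2  1 10  6  5  3  9  4  7
S:      8  2  1 18  8  7  5 17  9 16
Maximum is 18 (e.g. 8 + 10).

18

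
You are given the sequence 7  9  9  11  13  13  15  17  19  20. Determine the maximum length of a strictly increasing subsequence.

8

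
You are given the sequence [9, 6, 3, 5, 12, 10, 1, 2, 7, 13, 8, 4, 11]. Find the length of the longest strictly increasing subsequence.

Track the smallest tail for each achievable length (strict):
9 → extends → [9]
6 → replaces 9 → [6]
3 → replaces 6 → [3]
5 → extends → [3, 5]
12 → extends → [3, 5, 12]
10 → replaces 12 → [3, 5, 10]
1 → replaces 3 → [1, 5, 10]
2 → replaces 5 → [1, 2, 10]
7 → replaces 10 → [1, 2, 7]
13 → extends → [1, 2, 7, 13]
8 → replaces 13 → [1, 2, 7, 8]
4 → replaces 7 → [1, 2, 4, 8]
11 → extends → [1, 2, 4, 8, 11]
Five tails, so the longest strictly increasing subsequence has length 5 (e.g. 3, 5, 7, 8, 11).

5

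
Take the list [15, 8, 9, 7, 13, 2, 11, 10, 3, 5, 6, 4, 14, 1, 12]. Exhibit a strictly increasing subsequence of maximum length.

2, 3, 5, 6, 14

Patience tails give the LIS length; then backtrack through the dp parents:
15 → extends → [15]
8 → replaces 15 → [8]
9 → extends → [8, 9]
7 → replaces 8 → [7, 9]
13 → extends → [7, 9, 13]
2 → replaces 7 → [2, 9, 13]
11 → replaces 13 → [2, 9, 11]
10 → replaces 11 → [2, 9, 10]
3 → replaces 9 → [2, 3, 10]
5 → replaces 10 → [2, 3, 5]
6 → extends → [2, 3, 5, 6]
4 → replaces 5 → [2, 3, 4, 6]
14 → extends → [2, 3, 4, 6, 14]
1 → replaces 2 → [1, 3, 4, 6, 14]
12 → replaces 14 → [1, 3, 4, 6, 12]
Length 5; one witness is 2, 3, 5, 6, 14.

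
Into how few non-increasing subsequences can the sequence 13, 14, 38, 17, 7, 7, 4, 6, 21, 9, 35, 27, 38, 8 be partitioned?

6

Place each on the leftmost legal pile:
13 → new pile 1 (tops now [13])
14 → new pile 2 (tops now [13, 14])
38 → new pile 3 (tops now [13, 14, 38])
17 → pile 3 (tops now [13, 14, 17])
7 → pile 1 (tops now [7, 14, 17])
7 → pile 1 (tops now [7, 14, 17])
4 → pile 1 (tops now [4, 14, 17])
6 → pile 2 (tops now [4, 6, 17])
21 → new pile 4 (tops now [4, 6, 17, 21])
9 → pile 3 (tops now [4, 6, 9, 21])
35 → new pile 5 (tops now [4, 6, 9, 21, 35])
27 → pile 5 (tops now [4, 6, 9, 21, 27])
38 → new pile 6 (tops now [4, 6, 9, 21, 27, 38])
8 → pile 3 (tops now [4, 6, 8, 21, 27, 38])
Six piles.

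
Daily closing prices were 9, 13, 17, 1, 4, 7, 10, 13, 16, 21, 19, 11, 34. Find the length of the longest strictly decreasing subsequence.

3

Negate each value so 'decreasing' becomes 'increasing', then run patience tails on the negated sequence:
-9 → extends → [-9]
-13 → replaces -9 → [-13]
-17 → replaces -13 → [-17]
-1 → extends → [-17, -1]
-4 → replaces -1 → [-17, -4]
-7 → replaces -4 → [-17, -7]
-10 → replaces -7 → [-17, -10]
-13 → replaces -10 → [-17, -13]
-16 → replaces -13 → [-17, -16]
-21 → replaces -17 → [-21, -16]
-19 → replaces -16 → [-21, -19]
-11 → extends → [-21, -19, -11]
-34 → replaces -21 → [-34, -19, -11]
Three tails, so the longest strictly decreasing subsequence of the original has length 3.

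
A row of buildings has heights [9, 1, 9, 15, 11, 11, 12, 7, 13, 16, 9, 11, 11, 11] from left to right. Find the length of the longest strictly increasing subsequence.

Let dp[i] be the length of the longest such subsequence ending at index i:
i:      1  2  3  4  5  6  7  8  9 10 11 12 13 14
a[i]:   9  1  9 15 11 11 12  7 13 16  9 11 11 11
dp:     1  1  2  3  3  3  4  2  5  6  3  4  4  4
Maximum dp value is 6.

6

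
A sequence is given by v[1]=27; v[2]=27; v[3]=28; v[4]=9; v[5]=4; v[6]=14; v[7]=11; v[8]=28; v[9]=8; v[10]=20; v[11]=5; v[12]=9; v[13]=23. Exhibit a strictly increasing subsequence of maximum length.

9, 14, 20, 23

Patience tails give the LIS length; then backtrack through the dp parents:
27 → extends → [27]
27 → already a tail → [27]
28 → extends → [27, 28]
9 → replaces 27 → [9, 28]
4 → replaces 9 → [4, 28]
14 → replaces 28 → [4, 14]
11 → replaces 14 → [4, 11]
28 → extends → [4, 11, 28]
8 → replaces 11 → [4, 8, 28]
20 → replaces 28 → [4, 8, 20]
5 → replaces 8 → [4, 5, 20]
9 → replaces 20 → [4, 5, 9]
23 → extends → [4, 5, 9, 23]
Length 4; one witness is 9, 14, 20, 23.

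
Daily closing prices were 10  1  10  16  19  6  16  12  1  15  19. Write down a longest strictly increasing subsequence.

Patience tails give the LIS length; then backtrack through the dp parents:
10 → extends → [10]
1 → replaces 10 → [1]
10 → extends → [1, 10]
16 → extends → [1, 10, 16]
19 → extends → [1, 10, 16, 19]
6 → replaces 10 → [1, 6, 16, 19]
16 → already a tail → [1, 6, 16, 19]
12 → replaces 16 → [1, 6, 12, 19]
1 → already a tail → [1, 6, 12, 19]
15 → replaces 19 → [1, 6, 12, 15]
19 → extends → [1, 6, 12, 15, 19]
Length 5; one witness is 1, 10, 12, 15, 19.

1, 10, 12, 15, 19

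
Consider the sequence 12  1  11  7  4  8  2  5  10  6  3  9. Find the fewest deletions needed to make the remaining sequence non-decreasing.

Fewest deletions = n − (longest non-decreasing subsequence).
i:      1  2  3  4  5  6  7  8  9 10 11 12
a[i]:  12  1 11  7  4  8  2  5 10  6  3  9
dp:     1  1  2  2  2  3  2  3  4  4  3  5
max dp = 5, so deletions = 12 − 5 = 7.

7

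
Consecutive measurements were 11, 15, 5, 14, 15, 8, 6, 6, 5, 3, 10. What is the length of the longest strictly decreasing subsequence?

Negate each value so 'decreasing' becomes 'increasing', then run patience tails on the negated sequence:
-11 → extends → [-11]
-15 → replaces -11 → [-15]
-5 → extends → [-15, -5]
-14 → replaces -5 → [-15, -14]
-15 → already a tail → [-15, -14]
-8 → extends → [-15, -14, -8]
-6 → extends → [-15, -14, -8, -6]
-6 → already a tail → [-15, -14, -8, -6]
-5 → extends → [-15, -14, -8, -6, -5]
-3 → extends → [-15, -14, -8, -6, -5, -3]
-10 → replaces -8 → [-15, -14, -10, -6, -5, -3]
Six tails, so the longest strictly decreasing subsequence of the original has length 6.

6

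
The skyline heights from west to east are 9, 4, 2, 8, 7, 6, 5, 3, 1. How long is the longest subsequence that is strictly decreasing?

7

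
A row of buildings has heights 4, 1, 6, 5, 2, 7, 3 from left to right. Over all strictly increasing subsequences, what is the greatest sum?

Let S[i] be the best sum of a strictly increasing subsequence ending at i:
i:      1  2  3  4  5  6  7
a[i]:   4  1  6  5  2  7  3
S:      4  1 10  9  3 17  6
Maximum is 17 (e.g. 4 + 6 + 7).

17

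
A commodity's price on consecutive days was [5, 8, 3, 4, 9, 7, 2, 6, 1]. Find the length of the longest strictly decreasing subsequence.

Let dp[i] be the longest strictly decreasing subsequence ending at i:
i:     1 2 3 4 5 6 7 8 9
a[i]:  5 8 3 4 9 7 2 6 1
dp:    1 1 2 2 1 2 3 3 4
Maximum is 4.

4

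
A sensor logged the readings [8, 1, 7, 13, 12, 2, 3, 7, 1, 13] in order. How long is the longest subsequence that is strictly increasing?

5

Track the smallest tail for each achievable length (strict):
8 → extends → [8]
1 → replaces 8 → [1]
7 → extends → [1, 7]
13 → extends → [1, 7, 13]
12 → replaces 13 → [1, 7, 12]
2 → replaces 7 → [1, 2, 12]
3 → replaces 12 → [1, 2, 3]
7 → extends → [1, 2, 3, 7]
1 → already a tail → [1, 2, 3, 7]
13 → extends → [1, 2, 3, 7, 13]
Five tails, so the longest strictly increasing subsequence has length 5 (e.g. 1, 2, 3, 7, 13).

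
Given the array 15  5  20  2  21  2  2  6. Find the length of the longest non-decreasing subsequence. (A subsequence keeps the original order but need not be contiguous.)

Track the smallest tail for each achievable length (allowing ties):
15 → extends → [15]
5 → replaces 15 → [5]
20 → extends → [5, 20]
2 → replaces 5 → [2, 20]
21 → extends → [2, 20, 21]
2 → replaces 20 → [2, 2, 21]
2 → replaces 21 → [2, 2, 2]
6 → extends → [2, 2, 2, 6]
Four tails, so the longest non-decreasing subsequence has length 4 (e.g. 2, 2, 2, 6).

4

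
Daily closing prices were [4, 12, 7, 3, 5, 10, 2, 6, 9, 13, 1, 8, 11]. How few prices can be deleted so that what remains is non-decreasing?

8

Fewest deletions = n − (longest non-decreasing subsequence).
i:      1  2  3  4  5  6  7  8  9 10 11 12 13
a[i]:   4 12  7  3  5 10  2  6  9 13  1  8 11
dp:     1  2  2  1  2  3  1  3  4  5  1  4  5
max dp = 5, so deletions = 13 − 5 = 8.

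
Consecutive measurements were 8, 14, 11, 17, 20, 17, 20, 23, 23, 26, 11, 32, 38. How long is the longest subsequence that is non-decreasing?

10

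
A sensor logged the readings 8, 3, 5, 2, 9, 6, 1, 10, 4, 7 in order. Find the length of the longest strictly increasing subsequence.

Let dp[i] be the length of the longest such subsequence ending at index i:
i:      1  2  3  4  5  6  7  8  9 10
a[i]:   8  3  5  2  9  6  1 10  4  7
dp:     1  1  2  1  3  3  1  4  2  4
Maximum dp value is 4.

4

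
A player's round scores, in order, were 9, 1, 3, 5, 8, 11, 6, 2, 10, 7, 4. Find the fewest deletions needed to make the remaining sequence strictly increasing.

6

Fewest deletions = n − (longest strictly increasing subsequence).
i:      1  2  3  4  5  6  7  8  9 10 11
a[i]:   9  1  3  5  8 11  6  2 10  7  4
dp:     1  1  2  3  4  5  4  2  5  5  3
max dp = 5, so deletions = 11 − 5 = 6.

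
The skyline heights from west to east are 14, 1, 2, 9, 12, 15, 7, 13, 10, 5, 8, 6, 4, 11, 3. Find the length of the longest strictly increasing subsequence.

Track the smallest tail for each achievable length (strict):
14 → extends → [14]
1 → replaces 14 → [1]
2 → extends → [1, 2]
9 → extends → [1, 2, 9]
12 → extends → [1, 2, 9, 12]
15 → extends → [1, 2, 9, 12, 15]
7 → replaces 9 → [1, 2, 7, 12, 15]
13 → replaces 15 → [1, 2, 7, 12, 13]
10 → replaces 12 → [1, 2, 7, 10, 13]
5 → replaces 7 → [1, 2, 5, 10, 13]
8 → replaces 10 → [1, 2, 5, 8, 13]
6 → replaces 8 → [1, 2, 5, 6, 13]
4 → replaces 5 → [1, 2, 4, 6, 13]
11 → replaces 13 → [1, 2, 4, 6, 11]
3 → replaces 4 → [1, 2, 3, 6, 11]
Five tails, so the longest strictly increasing subsequence has length 5 (e.g. 1, 2, 9, 12, 15).

5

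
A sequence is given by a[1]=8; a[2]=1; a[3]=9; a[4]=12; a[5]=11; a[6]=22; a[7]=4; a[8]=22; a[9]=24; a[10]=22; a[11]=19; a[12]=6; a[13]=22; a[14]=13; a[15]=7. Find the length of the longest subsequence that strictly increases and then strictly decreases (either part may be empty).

9

inc[i] = longest strictly increasing subsequence ending at i; dec[i] = longest strictly decreasing subsequence starting at i:
i:      1  2  3  4  5  6  7  8  9 10 11 12 13 14 15
a[i]:   8  1  9 12 11 22  4 22 24 22 19  6 22 13  7
inc:    1  1  2  3  3  4  2  4  5  4  4  3  5  4  4
dec:    2  1  2  3  2  4  1  4  5  4  3  1  3  2  1
Best peak at i=9 (value 24): inc=5, dec=5, length 5+5−1 = 9.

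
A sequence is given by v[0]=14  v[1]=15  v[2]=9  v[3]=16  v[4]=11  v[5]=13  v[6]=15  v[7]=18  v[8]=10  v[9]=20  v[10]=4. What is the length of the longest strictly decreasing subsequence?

Let dp[i] be the longest strictly decreasing subsequence ending at i:
i:      0  1  2  3  4  5  6  7  8  9 10
v[i]:  14 15  9 16 11 13 15 18 10 20  4
dp:     1  1  2  1  2  2  2  1  3  1  4
Maximum is 4.

4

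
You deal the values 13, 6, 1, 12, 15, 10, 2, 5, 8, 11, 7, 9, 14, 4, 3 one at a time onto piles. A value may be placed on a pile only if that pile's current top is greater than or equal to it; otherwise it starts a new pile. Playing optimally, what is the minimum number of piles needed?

Place each on the leftmost legal pile:
13 → new pile 1 (tops now [13])
6 → pile 1 (tops now [6])
1 → pile 1 (tops now [1])
12 → new pile 2 (tops now [1, 12])
15 → new pile 3 (tops now [1, 12, 15])
10 → pile 2 (tops now [1, 10, 15])
2 → pile 2 (tops now [1, 2, 15])
5 → pile 3 (tops now [1, 2, 5])
8 → new pile 4 (tops now [1, 2, 5, 8])
11 → new pile 5 (tops now [1, 2, 5, 8, 11])
7 → pile 4 (tops now [1, 2, 5, 7, 11])
9 → pile 5 (tops now [1, 2, 5, 7, 9])
14 → new pile 6 (tops now [1, 2, 5, 7, 9, 14])
4 → pile 3 (tops now [1, 2, 4, 7, 9, 14])
3 → pile 3 (tops now [1, 2, 3, 7, 9, 14])
Six piles.

6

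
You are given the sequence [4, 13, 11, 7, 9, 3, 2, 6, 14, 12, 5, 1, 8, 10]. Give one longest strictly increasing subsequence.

Patience tails give the LIS length; then backtrack through the dp parents:
4 → extends → [4]
13 → extends → [4, 13]
11 → replaces 13 → [4, 11]
7 → replaces 11 → [4, 7]
9 → extends → [4, 7, 9]
3 → replaces 4 → [3, 7, 9]
2 → replaces 3 → [2, 7, 9]
6 → replaces 7 → [2, 6, 9]
14 → extends → [2, 6, 9, 14]
12 → replaces 14 → [2, 6, 9, 12]
5 → replaces 6 → [2, 5, 9, 12]
1 → replaces 2 → [1, 5, 9, 12]
8 → replaces 9 → [1, 5, 8, 12]
10 → replaces 12 → [1, 5, 8, 10]
Length 4; one witness is 4, 7, 9, 14.

4, 7, 9, 14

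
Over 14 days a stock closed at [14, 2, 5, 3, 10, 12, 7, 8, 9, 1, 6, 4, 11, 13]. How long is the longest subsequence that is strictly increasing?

Let dp[i] be the length of the longest such subsequence ending at index i:
i:      1  2  3  4  5  6  7  8  9 10 11 12 13 14
a[i]:  14  2  5  3 10 12  7  8  9  1  6  4 11 13
dp:     1  1  2  2  3  4  3  4  5  1  3  3  6  7
Maximum dp value is 7.

7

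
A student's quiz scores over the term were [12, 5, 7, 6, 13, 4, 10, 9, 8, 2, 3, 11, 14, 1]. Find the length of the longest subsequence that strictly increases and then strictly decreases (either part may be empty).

inc[i] = longest strictly increasing subsequence ending at i; dec[i] = longest strictly decreasing subsequence starting at i:
i:      1  2  3  4  5  6  7  8  9 10 11 12 13 14
a[i]:  12  5  7  6 13  4 10  9  8  2  3 11 14  1
inc:    1  1  2  2  3  1  3  3  3  1  2  4  5  1
dec:    6  4  5  4  6  3  5  4  3  2  2  2  2  1
Best peak at i=5 (value 13): inc=3, dec=6, length 3+6−1 = 8.

8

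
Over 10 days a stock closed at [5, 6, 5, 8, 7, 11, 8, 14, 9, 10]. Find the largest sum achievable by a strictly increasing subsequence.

Let S[i] be the best sum of a strictly increasing subsequence ending at i:
i:      1  2  3  4  5  6  7  8  9 10
a[i]:   5  6  5  8  7 11  8 14  9 10
S:      5 11  5 19 18 30 26 44 35 45
Maximum is 45 (e.g. 5 + 6 + 7 + 8 + 9 + 10).

45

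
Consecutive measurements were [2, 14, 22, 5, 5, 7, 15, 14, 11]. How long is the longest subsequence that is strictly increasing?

4

Track the smallest tail for each achievable length (strict):
2 → extends → [2]
14 → extends → [2, 14]
22 → extends → [2, 14, 22]
5 → replaces 14 → [2, 5, 22]
5 → already a tail → [2, 5, 22]
7 → replaces 22 → [2, 5, 7]
15 → extends → [2, 5, 7, 15]
14 → replaces 15 → [2, 5, 7, 14]
11 → replaces 14 → [2, 5, 7, 11]
Four tails, so the longest strictly increasing subsequence has length 4 (e.g. 2, 5, 7, 15).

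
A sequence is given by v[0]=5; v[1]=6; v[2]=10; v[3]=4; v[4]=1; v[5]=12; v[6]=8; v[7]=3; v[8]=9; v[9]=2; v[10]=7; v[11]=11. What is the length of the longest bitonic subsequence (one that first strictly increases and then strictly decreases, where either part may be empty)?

7

inc[i] = longest strictly increasing subsequence ending at i; dec[i] = longest strictly decreasing subsequence starting at i:
i:      0  1  2  3  4  5  6  7  8  9 10 11
v[i]:   5  6 10  4  1 12  8  3  9  2  7 11
inc:    1  2  3  1  1  4  3  2  4  2  3  5
dec:    4  4  4  3  1  4  3  2  2  1  1  1
Best peak at i=5 (value 12): inc=4, dec=4, length 4+4−1 = 7.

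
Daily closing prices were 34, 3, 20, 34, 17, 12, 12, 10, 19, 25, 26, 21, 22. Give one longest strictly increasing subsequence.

3, 17, 19, 25, 26

Patience tails give the LIS length; then backtrack through the dp parents:
34 → extends → [34]
3 → replaces 34 → [3]
20 → extends → [3, 20]
34 → extends → [3, 20, 34]
17 → replaces 20 → [3, 17, 34]
12 → replaces 17 → [3, 12, 34]
12 → already a tail → [3, 12, 34]
10 → replaces 12 → [3, 10, 34]
19 → replaces 34 → [3, 10, 19]
25 → extends → [3, 10, 19, 25]
26 → extends → [3, 10, 19, 25, 26]
21 → replaces 25 → [3, 10, 19, 21, 26]
22 → replaces 26 → [3, 10, 19, 21, 22]
Length 5; one witness is 3, 17, 19, 25, 26.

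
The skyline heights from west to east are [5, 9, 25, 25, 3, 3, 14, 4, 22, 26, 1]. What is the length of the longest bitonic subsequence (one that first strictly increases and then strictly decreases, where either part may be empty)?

6

inc[i] = longest strictly increasing subsequence ending at i; dec[i] = longest strictly decreasing subsequence starting at i:
i:      1  2  3  4  5  6  7  8  9 10 11
a[i]:   5  9 25 25  3  3 14  4 22 26  1
inc:    1  2  3  3  1  1  3  2  4  5  1
dec:    3  3  4  4  2  2  3  2  2  2  1
Best peak at i=3 (value 25): inc=3, dec=4, length 3+4−1 = 6.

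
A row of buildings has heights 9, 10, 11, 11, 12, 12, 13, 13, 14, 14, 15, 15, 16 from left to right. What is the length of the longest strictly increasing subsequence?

Track the smallest tail for each achievable length (strict):
9 → extends → [9]
10 → extends → [9, 10]
11 → extends → [9, 10, 11]
11 → already a tail → [9, 10, 11]
12 → extends → [9, 10, 11, 12]
12 → already a tail → [9, 10, 11, 12]
13 → extends → [9, 10, 11, 12, 13]
13 → already a tail → [9, 10, 11, 12, 13]
14 → extends → [9, 10, 11, 12, 13, 14]
14 → already a tail → [9, 10, 11, 12, 13, 14]
15 → extends → [9, 10, 11, 12, 13, 14, 15]
15 → already a tail → [9, 10, 11, 12, 13, 14, 15]
16 → extends → [9, 10, 11, 12, 13, 14, 15, 16]
Eight tails, so the longest strictly increasing subsequence has length 8 (e.g. 9, 10, 11, 12, 13, 14, 15, 16).

8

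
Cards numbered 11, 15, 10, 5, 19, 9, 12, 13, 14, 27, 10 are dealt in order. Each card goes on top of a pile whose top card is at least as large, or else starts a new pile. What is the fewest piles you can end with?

The minimum number of non-increasing subsequences covering a sequence equals the length of its longest strictly increasing subsequence.
LIS length is 6 (e.g. 5, 9, 12, 13, 14, 27), so 6 piles are needed.

6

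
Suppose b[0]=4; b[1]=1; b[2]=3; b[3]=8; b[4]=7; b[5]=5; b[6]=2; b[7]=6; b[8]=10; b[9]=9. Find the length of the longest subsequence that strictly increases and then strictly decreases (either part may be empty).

inc[i] = longest strictly increasing subsequence ending at i; dec[i] = longest strictly decreasing subsequence starting at i:
i:      0  1  2  3  4  5  6  7  8  9
b[i]:   4  1  3  8  7  5  2  6 10  9
inc:    1  1  2  3  3  3  2  4  5  5
dec:    3  1  2  4  3  2  1  1  2  1
Best peak at i=3 (value 8): inc=3, dec=4, length 3+4−1 = 6.

6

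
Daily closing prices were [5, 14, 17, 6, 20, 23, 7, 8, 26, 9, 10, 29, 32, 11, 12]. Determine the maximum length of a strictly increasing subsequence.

8

Track the smallest tail for each achievable length (strict):
5 → extends → [5]
14 → extends → [5, 14]
17 → extends → [5, 14, 17]
6 → replaces 14 → [5, 6, 17]
20 → extends → [5, 6, 17, 20]
23 → extends → [5, 6, 17, 20, 23]
7 → replaces 17 → [5, 6, 7, 20, 23]
8 → replaces 20 → [5, 6, 7, 8, 23]
26 → extends → [5, 6, 7, 8, 23, 26]
9 → replaces 23 → [5, 6, 7, 8, 9, 26]
10 → replaces 26 → [5, 6, 7, 8, 9, 10]
29 → extends → [5, 6, 7, 8, 9, 10, 29]
32 → extends → [5, 6, 7, 8, 9, 10, 29, 32]
11 → replaces 29 → [5, 6, 7, 8, 9, 10, 11, 32]
12 → replaces 32 → [5, 6, 7, 8, 9, 10, 11, 12]
Eight tails, so the longest strictly increasing subsequence has length 8 (e.g. 5, 14, 17, 20, 23, 26, 29, 32).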